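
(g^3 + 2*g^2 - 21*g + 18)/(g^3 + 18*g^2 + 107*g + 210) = (g^2 - 4*g + 3)/(g^2 + 12*g + 35)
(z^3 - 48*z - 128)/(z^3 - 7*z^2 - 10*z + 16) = (z^2 + 8*z + 16)/(z^2 + z - 2)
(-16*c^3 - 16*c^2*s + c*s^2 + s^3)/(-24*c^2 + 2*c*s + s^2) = (4*c^2 + 5*c*s + s^2)/(6*c + s)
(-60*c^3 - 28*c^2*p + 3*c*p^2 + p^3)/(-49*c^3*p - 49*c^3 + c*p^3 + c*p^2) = (60*c^3 + 28*c^2*p - 3*c*p^2 - p^3)/(c*(49*c^2*p + 49*c^2 - p^3 - p^2))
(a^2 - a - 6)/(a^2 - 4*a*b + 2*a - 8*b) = (a - 3)/(a - 4*b)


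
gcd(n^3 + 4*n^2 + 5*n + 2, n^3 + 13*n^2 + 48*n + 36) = n + 1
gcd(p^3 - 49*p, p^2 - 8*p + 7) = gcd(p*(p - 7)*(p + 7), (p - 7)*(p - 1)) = p - 7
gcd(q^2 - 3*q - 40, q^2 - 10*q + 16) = q - 8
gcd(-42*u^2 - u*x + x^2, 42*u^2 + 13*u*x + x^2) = 6*u + x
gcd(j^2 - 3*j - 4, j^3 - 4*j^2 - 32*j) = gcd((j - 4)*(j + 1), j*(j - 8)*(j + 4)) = 1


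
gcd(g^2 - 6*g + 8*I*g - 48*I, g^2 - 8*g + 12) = g - 6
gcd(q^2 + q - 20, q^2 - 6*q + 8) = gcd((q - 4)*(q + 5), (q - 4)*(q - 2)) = q - 4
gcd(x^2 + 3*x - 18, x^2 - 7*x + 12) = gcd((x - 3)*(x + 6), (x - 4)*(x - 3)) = x - 3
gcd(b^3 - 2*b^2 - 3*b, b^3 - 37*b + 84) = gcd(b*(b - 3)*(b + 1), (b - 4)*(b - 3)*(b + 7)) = b - 3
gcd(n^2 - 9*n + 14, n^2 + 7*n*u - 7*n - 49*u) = n - 7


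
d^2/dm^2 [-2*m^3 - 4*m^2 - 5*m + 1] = -12*m - 8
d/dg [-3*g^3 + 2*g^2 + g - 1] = -9*g^2 + 4*g + 1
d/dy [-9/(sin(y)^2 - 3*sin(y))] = 9*(2*sin(y) - 3)*cos(y)/((sin(y) - 3)^2*sin(y)^2)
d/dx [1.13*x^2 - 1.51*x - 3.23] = 2.26*x - 1.51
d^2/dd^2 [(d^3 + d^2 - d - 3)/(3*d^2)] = 2*(-d - 9)/(3*d^4)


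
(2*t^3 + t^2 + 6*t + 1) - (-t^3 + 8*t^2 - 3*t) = 3*t^3 - 7*t^2 + 9*t + 1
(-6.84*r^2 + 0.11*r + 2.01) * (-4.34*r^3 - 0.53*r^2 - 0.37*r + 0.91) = 29.6856*r^5 + 3.1478*r^4 - 6.2509*r^3 - 7.3304*r^2 - 0.6436*r + 1.8291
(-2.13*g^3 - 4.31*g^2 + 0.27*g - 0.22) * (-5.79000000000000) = 12.3327*g^3 + 24.9549*g^2 - 1.5633*g + 1.2738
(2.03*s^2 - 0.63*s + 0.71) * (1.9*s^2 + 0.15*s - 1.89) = 3.857*s^4 - 0.8925*s^3 - 2.5822*s^2 + 1.2972*s - 1.3419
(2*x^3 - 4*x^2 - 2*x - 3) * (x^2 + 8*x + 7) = 2*x^5 + 12*x^4 - 20*x^3 - 47*x^2 - 38*x - 21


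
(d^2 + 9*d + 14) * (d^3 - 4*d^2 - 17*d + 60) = d^5 + 5*d^4 - 39*d^3 - 149*d^2 + 302*d + 840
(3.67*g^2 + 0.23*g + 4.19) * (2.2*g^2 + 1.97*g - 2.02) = 8.074*g^4 + 7.7359*g^3 + 2.2577*g^2 + 7.7897*g - 8.4638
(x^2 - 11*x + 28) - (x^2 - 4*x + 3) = 25 - 7*x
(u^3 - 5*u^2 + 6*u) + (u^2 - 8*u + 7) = u^3 - 4*u^2 - 2*u + 7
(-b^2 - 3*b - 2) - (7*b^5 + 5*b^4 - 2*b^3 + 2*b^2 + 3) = -7*b^5 - 5*b^4 + 2*b^3 - 3*b^2 - 3*b - 5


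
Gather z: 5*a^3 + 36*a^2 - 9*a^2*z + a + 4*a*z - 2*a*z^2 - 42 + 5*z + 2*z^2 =5*a^3 + 36*a^2 + a + z^2*(2 - 2*a) + z*(-9*a^2 + 4*a + 5) - 42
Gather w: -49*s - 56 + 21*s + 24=-28*s - 32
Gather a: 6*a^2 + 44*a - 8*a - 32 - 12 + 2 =6*a^2 + 36*a - 42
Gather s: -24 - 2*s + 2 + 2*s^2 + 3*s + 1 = 2*s^2 + s - 21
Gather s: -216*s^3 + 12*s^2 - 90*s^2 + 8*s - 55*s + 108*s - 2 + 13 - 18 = -216*s^3 - 78*s^2 + 61*s - 7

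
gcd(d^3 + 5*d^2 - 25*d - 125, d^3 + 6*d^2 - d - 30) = d + 5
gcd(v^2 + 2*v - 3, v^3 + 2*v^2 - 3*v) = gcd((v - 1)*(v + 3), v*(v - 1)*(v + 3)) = v^2 + 2*v - 3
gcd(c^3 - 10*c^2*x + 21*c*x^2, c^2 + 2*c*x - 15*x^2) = -c + 3*x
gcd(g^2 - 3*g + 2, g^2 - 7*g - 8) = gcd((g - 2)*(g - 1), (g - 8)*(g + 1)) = 1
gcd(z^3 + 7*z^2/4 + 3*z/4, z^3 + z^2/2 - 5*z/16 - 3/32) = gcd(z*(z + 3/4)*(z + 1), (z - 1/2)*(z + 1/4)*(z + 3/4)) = z + 3/4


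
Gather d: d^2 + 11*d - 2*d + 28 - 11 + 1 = d^2 + 9*d + 18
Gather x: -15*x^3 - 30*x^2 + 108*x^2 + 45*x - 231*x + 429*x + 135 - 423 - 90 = -15*x^3 + 78*x^2 + 243*x - 378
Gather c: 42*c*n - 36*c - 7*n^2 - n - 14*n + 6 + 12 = c*(42*n - 36) - 7*n^2 - 15*n + 18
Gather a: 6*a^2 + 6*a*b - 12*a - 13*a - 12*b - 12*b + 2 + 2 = 6*a^2 + a*(6*b - 25) - 24*b + 4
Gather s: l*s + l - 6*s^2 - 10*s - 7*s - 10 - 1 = l - 6*s^2 + s*(l - 17) - 11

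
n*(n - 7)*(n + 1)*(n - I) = n^4 - 6*n^3 - I*n^3 - 7*n^2 + 6*I*n^2 + 7*I*n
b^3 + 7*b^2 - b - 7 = (b - 1)*(b + 1)*(b + 7)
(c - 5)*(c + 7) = c^2 + 2*c - 35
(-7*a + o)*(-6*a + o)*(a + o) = 42*a^3 + 29*a^2*o - 12*a*o^2 + o^3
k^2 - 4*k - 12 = (k - 6)*(k + 2)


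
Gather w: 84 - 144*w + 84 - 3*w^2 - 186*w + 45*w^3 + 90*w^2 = 45*w^3 + 87*w^2 - 330*w + 168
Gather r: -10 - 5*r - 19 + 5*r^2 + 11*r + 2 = 5*r^2 + 6*r - 27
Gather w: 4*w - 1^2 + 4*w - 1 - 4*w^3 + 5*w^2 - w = -4*w^3 + 5*w^2 + 7*w - 2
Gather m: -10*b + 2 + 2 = 4 - 10*b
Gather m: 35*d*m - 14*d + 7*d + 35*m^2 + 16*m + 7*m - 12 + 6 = -7*d + 35*m^2 + m*(35*d + 23) - 6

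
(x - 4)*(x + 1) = x^2 - 3*x - 4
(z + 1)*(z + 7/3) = z^2 + 10*z/3 + 7/3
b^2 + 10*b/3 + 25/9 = (b + 5/3)^2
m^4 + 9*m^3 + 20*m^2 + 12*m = m*(m + 1)*(m + 2)*(m + 6)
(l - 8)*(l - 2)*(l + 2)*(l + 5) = l^4 - 3*l^3 - 44*l^2 + 12*l + 160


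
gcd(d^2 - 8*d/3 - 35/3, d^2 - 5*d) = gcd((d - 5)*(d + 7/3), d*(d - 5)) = d - 5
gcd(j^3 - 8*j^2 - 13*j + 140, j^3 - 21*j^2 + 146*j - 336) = j - 7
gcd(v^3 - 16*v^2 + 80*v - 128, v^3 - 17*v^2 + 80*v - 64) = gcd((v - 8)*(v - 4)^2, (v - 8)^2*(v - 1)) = v - 8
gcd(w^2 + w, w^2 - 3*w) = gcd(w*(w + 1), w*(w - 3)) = w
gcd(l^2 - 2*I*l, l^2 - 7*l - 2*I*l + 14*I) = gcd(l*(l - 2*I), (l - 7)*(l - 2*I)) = l - 2*I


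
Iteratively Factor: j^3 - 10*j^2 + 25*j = (j - 5)*(j^2 - 5*j) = (j - 5)^2*(j)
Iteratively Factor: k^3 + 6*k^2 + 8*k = (k + 4)*(k^2 + 2*k) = k*(k + 4)*(k + 2)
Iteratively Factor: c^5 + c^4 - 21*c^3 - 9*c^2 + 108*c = (c - 3)*(c^4 + 4*c^3 - 9*c^2 - 36*c) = (c - 3)*(c + 3)*(c^3 + c^2 - 12*c) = (c - 3)*(c + 3)*(c + 4)*(c^2 - 3*c) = c*(c - 3)*(c + 3)*(c + 4)*(c - 3)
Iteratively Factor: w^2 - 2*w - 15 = (w - 5)*(w + 3)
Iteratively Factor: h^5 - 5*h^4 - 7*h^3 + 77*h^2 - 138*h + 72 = (h - 3)*(h^4 - 2*h^3 - 13*h^2 + 38*h - 24) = (h - 3)^2*(h^3 + h^2 - 10*h + 8) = (h - 3)^2*(h + 4)*(h^2 - 3*h + 2) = (h - 3)^2*(h - 2)*(h + 4)*(h - 1)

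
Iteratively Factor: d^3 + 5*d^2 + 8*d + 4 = (d + 2)*(d^2 + 3*d + 2) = (d + 1)*(d + 2)*(d + 2)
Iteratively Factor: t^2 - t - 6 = (t - 3)*(t + 2)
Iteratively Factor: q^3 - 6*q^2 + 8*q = (q)*(q^2 - 6*q + 8) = q*(q - 2)*(q - 4)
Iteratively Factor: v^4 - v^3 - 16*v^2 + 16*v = (v)*(v^3 - v^2 - 16*v + 16) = v*(v - 4)*(v^2 + 3*v - 4) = v*(v - 4)*(v - 1)*(v + 4)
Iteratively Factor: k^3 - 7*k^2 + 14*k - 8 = (k - 2)*(k^2 - 5*k + 4) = (k - 4)*(k - 2)*(k - 1)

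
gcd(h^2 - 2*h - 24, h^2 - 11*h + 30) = h - 6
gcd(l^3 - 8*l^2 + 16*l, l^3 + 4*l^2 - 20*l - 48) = l - 4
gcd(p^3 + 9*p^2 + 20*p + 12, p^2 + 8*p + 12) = p^2 + 8*p + 12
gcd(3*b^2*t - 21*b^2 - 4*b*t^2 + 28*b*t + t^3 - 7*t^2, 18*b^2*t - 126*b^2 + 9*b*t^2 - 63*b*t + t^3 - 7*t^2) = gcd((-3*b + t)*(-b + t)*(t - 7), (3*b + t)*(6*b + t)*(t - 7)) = t - 7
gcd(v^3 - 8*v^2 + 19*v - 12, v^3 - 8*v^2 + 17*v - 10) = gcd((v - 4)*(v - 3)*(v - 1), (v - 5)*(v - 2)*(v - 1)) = v - 1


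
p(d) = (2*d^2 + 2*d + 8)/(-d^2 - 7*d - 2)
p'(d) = (2*d + 7)*(2*d^2 + 2*d + 8)/(-d^2 - 7*d - 2)^2 + (4*d + 2)/(-d^2 - 7*d - 2) = 4*(-3*d^2 + 2*d + 13)/(d^4 + 14*d^3 + 53*d^2 + 28*d + 4)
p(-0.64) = 3.64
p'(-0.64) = 9.79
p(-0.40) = 11.75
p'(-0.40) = 114.45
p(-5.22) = 7.14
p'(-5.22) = -5.96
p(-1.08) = 1.86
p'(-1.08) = 1.52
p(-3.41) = 2.39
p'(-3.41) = -1.09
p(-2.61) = 1.73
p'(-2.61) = -0.57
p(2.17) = -0.99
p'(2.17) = 0.03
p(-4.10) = 3.38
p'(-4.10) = -1.87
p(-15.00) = -3.51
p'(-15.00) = -0.19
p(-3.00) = 2.00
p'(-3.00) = -0.80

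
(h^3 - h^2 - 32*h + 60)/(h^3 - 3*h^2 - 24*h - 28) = (-h^3 + h^2 + 32*h - 60)/(-h^3 + 3*h^2 + 24*h + 28)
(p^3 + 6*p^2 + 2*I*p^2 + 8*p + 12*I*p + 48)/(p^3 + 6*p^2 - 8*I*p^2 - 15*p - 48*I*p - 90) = (p^2 + 2*I*p + 8)/(p^2 - 8*I*p - 15)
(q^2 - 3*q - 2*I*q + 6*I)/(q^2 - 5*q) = (q^2 - 3*q - 2*I*q + 6*I)/(q*(q - 5))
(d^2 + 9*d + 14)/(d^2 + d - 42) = (d + 2)/(d - 6)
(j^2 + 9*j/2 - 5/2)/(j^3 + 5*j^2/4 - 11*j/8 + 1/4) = 4*(j + 5)/(4*j^2 + 7*j - 2)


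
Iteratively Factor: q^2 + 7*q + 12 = (q + 3)*(q + 4)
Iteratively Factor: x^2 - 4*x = (x)*(x - 4)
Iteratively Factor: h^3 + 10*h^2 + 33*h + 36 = (h + 3)*(h^2 + 7*h + 12) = (h + 3)^2*(h + 4)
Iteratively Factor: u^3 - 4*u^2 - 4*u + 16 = (u - 4)*(u^2 - 4) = (u - 4)*(u + 2)*(u - 2)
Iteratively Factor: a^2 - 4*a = (a)*(a - 4)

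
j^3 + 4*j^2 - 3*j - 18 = (j - 2)*(j + 3)^2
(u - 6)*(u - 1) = u^2 - 7*u + 6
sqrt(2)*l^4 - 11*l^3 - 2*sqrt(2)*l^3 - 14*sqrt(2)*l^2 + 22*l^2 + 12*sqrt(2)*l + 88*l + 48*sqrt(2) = (l - 4)*(l + 2)*(l - 6*sqrt(2))*(sqrt(2)*l + 1)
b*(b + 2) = b^2 + 2*b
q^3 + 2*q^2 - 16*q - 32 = (q - 4)*(q + 2)*(q + 4)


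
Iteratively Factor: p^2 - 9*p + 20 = (p - 5)*(p - 4)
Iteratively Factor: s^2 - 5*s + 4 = (s - 4)*(s - 1)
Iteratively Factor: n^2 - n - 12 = (n - 4)*(n + 3)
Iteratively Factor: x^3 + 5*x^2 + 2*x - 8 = (x + 4)*(x^2 + x - 2) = (x - 1)*(x + 4)*(x + 2)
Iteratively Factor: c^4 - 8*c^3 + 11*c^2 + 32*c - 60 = (c + 2)*(c^3 - 10*c^2 + 31*c - 30) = (c - 2)*(c + 2)*(c^2 - 8*c + 15) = (c - 5)*(c - 2)*(c + 2)*(c - 3)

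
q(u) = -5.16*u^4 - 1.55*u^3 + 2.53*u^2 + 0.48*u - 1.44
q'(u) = -20.64*u^3 - 4.65*u^2 + 5.06*u + 0.48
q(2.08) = -100.03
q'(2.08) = -194.85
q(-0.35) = -1.31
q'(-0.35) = -0.98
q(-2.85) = -286.81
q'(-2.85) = 426.09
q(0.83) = -2.63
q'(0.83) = -10.33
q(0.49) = -1.08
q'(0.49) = -0.59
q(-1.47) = -15.85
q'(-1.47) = 48.56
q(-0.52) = -1.16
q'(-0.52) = -0.51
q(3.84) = -1172.01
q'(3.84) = -1217.36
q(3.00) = -437.04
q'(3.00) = -583.47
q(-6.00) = -6265.80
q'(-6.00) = 4260.96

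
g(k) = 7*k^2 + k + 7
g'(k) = 14*k + 1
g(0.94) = 14.13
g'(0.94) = 14.16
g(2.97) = 71.72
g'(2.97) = 42.58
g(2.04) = 38.17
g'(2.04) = 29.56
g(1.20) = 18.28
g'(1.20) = 17.80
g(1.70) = 28.93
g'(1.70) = 24.80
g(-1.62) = 23.75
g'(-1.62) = -21.68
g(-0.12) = 6.98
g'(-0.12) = -0.68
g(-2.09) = 35.49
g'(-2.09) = -28.26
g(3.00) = 73.00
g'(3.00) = 43.00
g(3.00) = 73.00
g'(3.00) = 43.00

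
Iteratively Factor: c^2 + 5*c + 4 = (c + 1)*(c + 4)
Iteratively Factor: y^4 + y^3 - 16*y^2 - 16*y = (y + 1)*(y^3 - 16*y) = (y - 4)*(y + 1)*(y^2 + 4*y) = y*(y - 4)*(y + 1)*(y + 4)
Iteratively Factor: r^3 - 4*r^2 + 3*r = (r - 3)*(r^2 - r) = r*(r - 3)*(r - 1)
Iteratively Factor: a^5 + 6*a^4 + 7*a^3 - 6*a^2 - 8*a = (a)*(a^4 + 6*a^3 + 7*a^2 - 6*a - 8) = a*(a + 1)*(a^3 + 5*a^2 + 2*a - 8) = a*(a + 1)*(a + 4)*(a^2 + a - 2) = a*(a - 1)*(a + 1)*(a + 4)*(a + 2)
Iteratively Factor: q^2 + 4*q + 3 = (q + 3)*(q + 1)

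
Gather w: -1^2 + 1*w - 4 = w - 5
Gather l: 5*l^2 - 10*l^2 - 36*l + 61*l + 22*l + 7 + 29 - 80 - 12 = -5*l^2 + 47*l - 56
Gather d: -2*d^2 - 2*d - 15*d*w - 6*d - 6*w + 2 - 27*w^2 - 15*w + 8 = -2*d^2 + d*(-15*w - 8) - 27*w^2 - 21*w + 10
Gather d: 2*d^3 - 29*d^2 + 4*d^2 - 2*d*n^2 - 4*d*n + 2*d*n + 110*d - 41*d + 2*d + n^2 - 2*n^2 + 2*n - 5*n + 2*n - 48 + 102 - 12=2*d^3 - 25*d^2 + d*(-2*n^2 - 2*n + 71) - n^2 - n + 42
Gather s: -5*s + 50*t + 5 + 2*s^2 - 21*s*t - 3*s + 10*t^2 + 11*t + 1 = 2*s^2 + s*(-21*t - 8) + 10*t^2 + 61*t + 6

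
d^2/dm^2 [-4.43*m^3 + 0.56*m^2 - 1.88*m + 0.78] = 1.12 - 26.58*m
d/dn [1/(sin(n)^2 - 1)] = -2*sin(n)/cos(n)^3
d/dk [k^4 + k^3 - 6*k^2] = k*(4*k^2 + 3*k - 12)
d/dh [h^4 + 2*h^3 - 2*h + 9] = 4*h^3 + 6*h^2 - 2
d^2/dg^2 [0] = 0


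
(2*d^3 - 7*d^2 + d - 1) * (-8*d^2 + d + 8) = -16*d^5 + 58*d^4 + d^3 - 47*d^2 + 7*d - 8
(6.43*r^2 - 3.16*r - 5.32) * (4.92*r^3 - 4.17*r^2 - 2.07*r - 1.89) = 31.6356*r^5 - 42.3603*r^4 - 26.3073*r^3 + 16.5729*r^2 + 16.9848*r + 10.0548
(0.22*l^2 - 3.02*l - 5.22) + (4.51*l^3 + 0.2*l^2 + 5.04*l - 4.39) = 4.51*l^3 + 0.42*l^2 + 2.02*l - 9.61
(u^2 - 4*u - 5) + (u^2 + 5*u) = 2*u^2 + u - 5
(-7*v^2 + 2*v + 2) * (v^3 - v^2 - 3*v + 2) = -7*v^5 + 9*v^4 + 21*v^3 - 22*v^2 - 2*v + 4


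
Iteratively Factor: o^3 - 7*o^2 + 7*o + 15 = (o - 3)*(o^2 - 4*o - 5) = (o - 3)*(o + 1)*(o - 5)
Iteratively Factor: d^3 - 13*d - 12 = (d - 4)*(d^2 + 4*d + 3) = (d - 4)*(d + 1)*(d + 3)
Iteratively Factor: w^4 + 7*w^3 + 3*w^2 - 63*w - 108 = (w + 3)*(w^3 + 4*w^2 - 9*w - 36) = (w - 3)*(w + 3)*(w^2 + 7*w + 12) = (w - 3)*(w + 3)*(w + 4)*(w + 3)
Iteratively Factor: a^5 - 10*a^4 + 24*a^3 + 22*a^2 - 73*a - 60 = (a + 1)*(a^4 - 11*a^3 + 35*a^2 - 13*a - 60) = (a + 1)^2*(a^3 - 12*a^2 + 47*a - 60) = (a - 4)*(a + 1)^2*(a^2 - 8*a + 15) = (a - 4)*(a - 3)*(a + 1)^2*(a - 5)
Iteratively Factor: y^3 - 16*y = (y + 4)*(y^2 - 4*y) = y*(y + 4)*(y - 4)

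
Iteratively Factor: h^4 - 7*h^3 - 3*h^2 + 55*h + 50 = (h + 1)*(h^3 - 8*h^2 + 5*h + 50) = (h - 5)*(h + 1)*(h^2 - 3*h - 10) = (h - 5)*(h + 1)*(h + 2)*(h - 5)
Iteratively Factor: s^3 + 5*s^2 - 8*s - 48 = (s + 4)*(s^2 + s - 12) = (s - 3)*(s + 4)*(s + 4)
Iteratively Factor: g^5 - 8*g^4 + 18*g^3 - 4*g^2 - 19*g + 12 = (g + 1)*(g^4 - 9*g^3 + 27*g^2 - 31*g + 12) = (g - 1)*(g + 1)*(g^3 - 8*g^2 + 19*g - 12) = (g - 1)^2*(g + 1)*(g^2 - 7*g + 12) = (g - 3)*(g - 1)^2*(g + 1)*(g - 4)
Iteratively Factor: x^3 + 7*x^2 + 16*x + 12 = (x + 3)*(x^2 + 4*x + 4) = (x + 2)*(x + 3)*(x + 2)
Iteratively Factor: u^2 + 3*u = (u + 3)*(u)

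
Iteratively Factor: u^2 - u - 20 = (u + 4)*(u - 5)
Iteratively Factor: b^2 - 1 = (b - 1)*(b + 1)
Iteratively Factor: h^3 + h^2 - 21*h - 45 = (h - 5)*(h^2 + 6*h + 9) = (h - 5)*(h + 3)*(h + 3)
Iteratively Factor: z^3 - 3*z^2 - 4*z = (z + 1)*(z^2 - 4*z) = z*(z + 1)*(z - 4)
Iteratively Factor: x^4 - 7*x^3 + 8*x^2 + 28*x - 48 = (x + 2)*(x^3 - 9*x^2 + 26*x - 24) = (x - 3)*(x + 2)*(x^2 - 6*x + 8) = (x - 3)*(x - 2)*(x + 2)*(x - 4)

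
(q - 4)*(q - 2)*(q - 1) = q^3 - 7*q^2 + 14*q - 8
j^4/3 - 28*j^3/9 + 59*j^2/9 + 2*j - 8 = (j/3 + 1/3)*(j - 6)*(j - 3)*(j - 4/3)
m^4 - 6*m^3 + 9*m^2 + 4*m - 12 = (m - 3)*(m - 2)^2*(m + 1)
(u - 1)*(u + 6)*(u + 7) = u^3 + 12*u^2 + 29*u - 42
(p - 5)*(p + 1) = p^2 - 4*p - 5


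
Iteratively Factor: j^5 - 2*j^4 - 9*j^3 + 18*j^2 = (j)*(j^4 - 2*j^3 - 9*j^2 + 18*j) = j*(j - 3)*(j^3 + j^2 - 6*j) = j*(j - 3)*(j - 2)*(j^2 + 3*j) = j^2*(j - 3)*(j - 2)*(j + 3)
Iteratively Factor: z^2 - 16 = (z + 4)*(z - 4)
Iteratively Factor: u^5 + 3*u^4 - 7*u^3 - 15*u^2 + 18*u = (u)*(u^4 + 3*u^3 - 7*u^2 - 15*u + 18) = u*(u + 3)*(u^3 - 7*u + 6) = u*(u + 3)^2*(u^2 - 3*u + 2) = u*(u - 2)*(u + 3)^2*(u - 1)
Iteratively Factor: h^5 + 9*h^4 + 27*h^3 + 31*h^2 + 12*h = (h + 4)*(h^4 + 5*h^3 + 7*h^2 + 3*h) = h*(h + 4)*(h^3 + 5*h^2 + 7*h + 3) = h*(h + 3)*(h + 4)*(h^2 + 2*h + 1) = h*(h + 1)*(h + 3)*(h + 4)*(h + 1)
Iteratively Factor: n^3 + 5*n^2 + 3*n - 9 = (n + 3)*(n^2 + 2*n - 3) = (n + 3)^2*(n - 1)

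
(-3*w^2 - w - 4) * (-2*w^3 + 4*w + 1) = 6*w^5 + 2*w^4 - 4*w^3 - 7*w^2 - 17*w - 4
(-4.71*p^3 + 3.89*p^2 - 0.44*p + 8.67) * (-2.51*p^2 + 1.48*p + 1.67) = 11.8221*p^5 - 16.7347*p^4 - 1.0041*p^3 - 15.9166*p^2 + 12.0968*p + 14.4789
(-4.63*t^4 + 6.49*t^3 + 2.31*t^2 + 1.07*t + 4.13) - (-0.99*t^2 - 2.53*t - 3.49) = -4.63*t^4 + 6.49*t^3 + 3.3*t^2 + 3.6*t + 7.62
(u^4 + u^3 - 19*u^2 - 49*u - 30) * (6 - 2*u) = -2*u^5 + 4*u^4 + 44*u^3 - 16*u^2 - 234*u - 180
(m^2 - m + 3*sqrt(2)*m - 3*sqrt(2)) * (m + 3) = m^3 + 2*m^2 + 3*sqrt(2)*m^2 - 3*m + 6*sqrt(2)*m - 9*sqrt(2)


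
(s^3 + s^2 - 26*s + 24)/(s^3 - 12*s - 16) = (s^2 + 5*s - 6)/(s^2 + 4*s + 4)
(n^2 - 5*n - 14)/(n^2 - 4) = (n - 7)/(n - 2)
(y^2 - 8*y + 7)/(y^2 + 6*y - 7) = (y - 7)/(y + 7)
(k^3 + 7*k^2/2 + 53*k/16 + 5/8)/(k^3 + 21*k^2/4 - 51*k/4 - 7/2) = (4*k^2 + 13*k + 10)/(4*(k^2 + 5*k - 14))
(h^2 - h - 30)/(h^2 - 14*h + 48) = (h + 5)/(h - 8)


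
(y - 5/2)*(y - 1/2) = y^2 - 3*y + 5/4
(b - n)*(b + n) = b^2 - n^2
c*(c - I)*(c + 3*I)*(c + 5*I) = c^4 + 7*I*c^3 - 7*c^2 + 15*I*c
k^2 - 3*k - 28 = (k - 7)*(k + 4)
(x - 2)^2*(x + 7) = x^3 + 3*x^2 - 24*x + 28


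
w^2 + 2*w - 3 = (w - 1)*(w + 3)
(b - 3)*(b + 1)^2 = b^3 - b^2 - 5*b - 3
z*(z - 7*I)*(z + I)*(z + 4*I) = z^4 - 2*I*z^3 + 31*z^2 + 28*I*z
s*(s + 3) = s^2 + 3*s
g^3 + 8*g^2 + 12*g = g*(g + 2)*(g + 6)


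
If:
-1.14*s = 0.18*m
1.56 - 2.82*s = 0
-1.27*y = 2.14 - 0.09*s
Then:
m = -3.50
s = 0.55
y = -1.65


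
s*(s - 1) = s^2 - s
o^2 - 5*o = o*(o - 5)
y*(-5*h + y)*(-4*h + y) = 20*h^2*y - 9*h*y^2 + y^3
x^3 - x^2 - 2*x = x*(x - 2)*(x + 1)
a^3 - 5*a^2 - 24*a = a*(a - 8)*(a + 3)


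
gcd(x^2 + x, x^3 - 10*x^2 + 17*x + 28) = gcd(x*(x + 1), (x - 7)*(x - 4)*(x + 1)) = x + 1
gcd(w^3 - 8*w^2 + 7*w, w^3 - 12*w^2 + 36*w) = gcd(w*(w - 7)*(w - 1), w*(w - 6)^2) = w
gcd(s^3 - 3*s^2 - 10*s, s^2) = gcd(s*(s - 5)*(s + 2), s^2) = s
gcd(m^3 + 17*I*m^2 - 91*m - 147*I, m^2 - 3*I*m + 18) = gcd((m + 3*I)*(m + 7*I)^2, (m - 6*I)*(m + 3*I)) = m + 3*I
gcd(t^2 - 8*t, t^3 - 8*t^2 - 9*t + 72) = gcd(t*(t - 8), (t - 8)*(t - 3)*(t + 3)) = t - 8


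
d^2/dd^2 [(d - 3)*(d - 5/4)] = 2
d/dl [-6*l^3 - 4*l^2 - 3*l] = -18*l^2 - 8*l - 3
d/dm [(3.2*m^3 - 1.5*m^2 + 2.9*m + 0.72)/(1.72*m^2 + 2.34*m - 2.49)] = (5.504*m^4 + 14.976*m^3 - 32.402*m^2 + 4.9932*m - 8.9058)/(2.9584*m^4 + 8.0496*m^3 - 3.09*m^2 - 11.6532*m + 6.2001)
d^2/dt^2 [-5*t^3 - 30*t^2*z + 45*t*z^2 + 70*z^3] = -30*t - 60*z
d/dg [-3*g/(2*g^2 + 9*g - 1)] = 3*(2*g^2 + 1)/(4*g^4 + 36*g^3 + 77*g^2 - 18*g + 1)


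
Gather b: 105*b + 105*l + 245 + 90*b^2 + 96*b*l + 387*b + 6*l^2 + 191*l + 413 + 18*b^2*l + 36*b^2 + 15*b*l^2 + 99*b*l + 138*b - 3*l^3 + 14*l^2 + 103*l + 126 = b^2*(18*l + 126) + b*(15*l^2 + 195*l + 630) - 3*l^3 + 20*l^2 + 399*l + 784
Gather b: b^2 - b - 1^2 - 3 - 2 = b^2 - b - 6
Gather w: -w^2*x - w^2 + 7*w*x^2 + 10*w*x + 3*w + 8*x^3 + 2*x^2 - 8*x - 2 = w^2*(-x - 1) + w*(7*x^2 + 10*x + 3) + 8*x^3 + 2*x^2 - 8*x - 2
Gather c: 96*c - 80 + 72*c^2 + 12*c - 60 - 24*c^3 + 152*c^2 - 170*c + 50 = -24*c^3 + 224*c^2 - 62*c - 90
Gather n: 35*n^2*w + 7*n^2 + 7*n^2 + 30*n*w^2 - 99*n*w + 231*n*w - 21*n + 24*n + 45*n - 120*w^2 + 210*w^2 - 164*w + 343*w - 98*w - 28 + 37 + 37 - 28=n^2*(35*w + 14) + n*(30*w^2 + 132*w + 48) + 90*w^2 + 81*w + 18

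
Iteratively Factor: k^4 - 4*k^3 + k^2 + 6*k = (k)*(k^3 - 4*k^2 + k + 6) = k*(k + 1)*(k^2 - 5*k + 6) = k*(k - 2)*(k + 1)*(k - 3)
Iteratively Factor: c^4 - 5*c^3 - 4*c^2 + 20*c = (c - 2)*(c^3 - 3*c^2 - 10*c) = (c - 2)*(c + 2)*(c^2 - 5*c) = c*(c - 2)*(c + 2)*(c - 5)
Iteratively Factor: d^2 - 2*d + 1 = (d - 1)*(d - 1)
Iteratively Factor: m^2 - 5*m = (m)*(m - 5)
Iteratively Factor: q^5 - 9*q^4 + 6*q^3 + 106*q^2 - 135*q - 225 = (q + 1)*(q^4 - 10*q^3 + 16*q^2 + 90*q - 225) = (q - 3)*(q + 1)*(q^3 - 7*q^2 - 5*q + 75) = (q - 3)*(q + 1)*(q + 3)*(q^2 - 10*q + 25) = (q - 5)*(q - 3)*(q + 1)*(q + 3)*(q - 5)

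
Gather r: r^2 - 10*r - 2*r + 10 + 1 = r^2 - 12*r + 11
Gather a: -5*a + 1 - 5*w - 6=-5*a - 5*w - 5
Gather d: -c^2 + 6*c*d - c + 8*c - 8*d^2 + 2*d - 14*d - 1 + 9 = -c^2 + 7*c - 8*d^2 + d*(6*c - 12) + 8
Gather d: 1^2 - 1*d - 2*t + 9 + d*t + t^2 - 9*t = d*(t - 1) + t^2 - 11*t + 10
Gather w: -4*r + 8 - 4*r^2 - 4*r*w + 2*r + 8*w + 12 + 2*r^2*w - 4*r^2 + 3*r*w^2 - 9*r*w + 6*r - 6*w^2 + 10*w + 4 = -8*r^2 + 4*r + w^2*(3*r - 6) + w*(2*r^2 - 13*r + 18) + 24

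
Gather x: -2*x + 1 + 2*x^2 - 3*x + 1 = 2*x^2 - 5*x + 2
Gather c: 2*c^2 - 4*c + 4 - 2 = 2*c^2 - 4*c + 2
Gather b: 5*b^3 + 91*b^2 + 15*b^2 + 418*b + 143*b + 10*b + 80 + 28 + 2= 5*b^3 + 106*b^2 + 571*b + 110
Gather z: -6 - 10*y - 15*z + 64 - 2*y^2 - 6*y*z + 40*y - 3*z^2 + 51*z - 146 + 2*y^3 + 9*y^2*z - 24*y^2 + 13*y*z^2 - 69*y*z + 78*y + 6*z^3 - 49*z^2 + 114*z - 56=2*y^3 - 26*y^2 + 108*y + 6*z^3 + z^2*(13*y - 52) + z*(9*y^2 - 75*y + 150) - 144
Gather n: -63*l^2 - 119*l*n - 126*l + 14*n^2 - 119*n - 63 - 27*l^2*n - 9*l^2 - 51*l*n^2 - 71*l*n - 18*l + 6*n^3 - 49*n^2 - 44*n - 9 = -72*l^2 - 144*l + 6*n^3 + n^2*(-51*l - 35) + n*(-27*l^2 - 190*l - 163) - 72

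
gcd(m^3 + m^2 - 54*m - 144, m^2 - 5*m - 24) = m^2 - 5*m - 24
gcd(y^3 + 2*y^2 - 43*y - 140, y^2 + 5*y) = y + 5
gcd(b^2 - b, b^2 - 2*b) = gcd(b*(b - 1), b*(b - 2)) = b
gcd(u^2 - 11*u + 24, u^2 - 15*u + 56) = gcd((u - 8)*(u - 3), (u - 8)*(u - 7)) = u - 8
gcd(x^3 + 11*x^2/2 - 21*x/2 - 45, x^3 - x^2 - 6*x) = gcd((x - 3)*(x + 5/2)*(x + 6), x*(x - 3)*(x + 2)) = x - 3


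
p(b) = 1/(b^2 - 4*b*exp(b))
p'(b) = (4*b*exp(b) - 2*b + 4*exp(b))/(b^2 - 4*b*exp(b))^2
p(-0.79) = 0.49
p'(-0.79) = 0.46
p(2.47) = -0.01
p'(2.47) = 0.01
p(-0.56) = 0.63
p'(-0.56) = 0.84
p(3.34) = -0.00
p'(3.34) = 0.00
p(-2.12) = 0.18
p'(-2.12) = 0.12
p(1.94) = -0.02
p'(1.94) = 0.03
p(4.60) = -0.00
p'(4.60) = 0.00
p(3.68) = -0.00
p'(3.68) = 0.00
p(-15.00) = 0.00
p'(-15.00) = 0.00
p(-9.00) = 0.01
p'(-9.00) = 0.00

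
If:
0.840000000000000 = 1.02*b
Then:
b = 0.82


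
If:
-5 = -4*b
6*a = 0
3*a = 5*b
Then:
No Solution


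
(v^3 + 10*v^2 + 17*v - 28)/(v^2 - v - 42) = (-v^3 - 10*v^2 - 17*v + 28)/(-v^2 + v + 42)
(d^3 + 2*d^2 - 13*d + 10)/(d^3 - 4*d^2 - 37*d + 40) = (d - 2)/(d - 8)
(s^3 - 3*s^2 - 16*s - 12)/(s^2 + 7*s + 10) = (s^2 - 5*s - 6)/(s + 5)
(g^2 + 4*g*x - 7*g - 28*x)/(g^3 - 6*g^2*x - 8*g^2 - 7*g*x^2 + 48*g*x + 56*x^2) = (g^2 + 4*g*x - 7*g - 28*x)/(g^3 - 6*g^2*x - 8*g^2 - 7*g*x^2 + 48*g*x + 56*x^2)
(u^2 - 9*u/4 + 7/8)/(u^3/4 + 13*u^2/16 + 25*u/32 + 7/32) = 4*(8*u^2 - 18*u + 7)/(8*u^3 + 26*u^2 + 25*u + 7)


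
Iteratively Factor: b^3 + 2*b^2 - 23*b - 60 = (b + 4)*(b^2 - 2*b - 15) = (b + 3)*(b + 4)*(b - 5)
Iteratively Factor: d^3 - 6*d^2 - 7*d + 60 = (d - 4)*(d^2 - 2*d - 15) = (d - 4)*(d + 3)*(d - 5)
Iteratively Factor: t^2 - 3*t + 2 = (t - 2)*(t - 1)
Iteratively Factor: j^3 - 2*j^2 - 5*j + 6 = (j + 2)*(j^2 - 4*j + 3) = (j - 3)*(j + 2)*(j - 1)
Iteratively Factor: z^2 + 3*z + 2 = (z + 1)*(z + 2)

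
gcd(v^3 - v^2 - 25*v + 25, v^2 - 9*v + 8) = v - 1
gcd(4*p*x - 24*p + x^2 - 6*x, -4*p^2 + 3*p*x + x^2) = 4*p + x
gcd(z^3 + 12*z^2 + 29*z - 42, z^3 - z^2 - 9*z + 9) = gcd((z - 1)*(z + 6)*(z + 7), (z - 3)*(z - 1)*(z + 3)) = z - 1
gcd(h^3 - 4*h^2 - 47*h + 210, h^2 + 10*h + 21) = h + 7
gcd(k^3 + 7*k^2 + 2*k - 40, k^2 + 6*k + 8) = k + 4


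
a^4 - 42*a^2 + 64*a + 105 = (a - 5)*(a - 3)*(a + 1)*(a + 7)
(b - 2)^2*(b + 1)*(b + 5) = b^4 + 2*b^3 - 15*b^2 + 4*b + 20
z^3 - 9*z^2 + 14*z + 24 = (z - 6)*(z - 4)*(z + 1)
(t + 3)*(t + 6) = t^2 + 9*t + 18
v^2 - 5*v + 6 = (v - 3)*(v - 2)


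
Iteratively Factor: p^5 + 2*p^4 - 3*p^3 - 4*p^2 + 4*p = (p)*(p^4 + 2*p^3 - 3*p^2 - 4*p + 4) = p*(p + 2)*(p^3 - 3*p + 2) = p*(p - 1)*(p + 2)*(p^2 + p - 2) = p*(p - 1)*(p + 2)^2*(p - 1)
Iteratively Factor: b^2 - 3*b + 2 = (b - 1)*(b - 2)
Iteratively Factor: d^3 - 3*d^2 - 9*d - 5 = (d + 1)*(d^2 - 4*d - 5) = (d - 5)*(d + 1)*(d + 1)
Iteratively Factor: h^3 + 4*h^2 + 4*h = (h + 2)*(h^2 + 2*h) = (h + 2)^2*(h)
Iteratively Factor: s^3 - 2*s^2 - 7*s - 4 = (s + 1)*(s^2 - 3*s - 4) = (s - 4)*(s + 1)*(s + 1)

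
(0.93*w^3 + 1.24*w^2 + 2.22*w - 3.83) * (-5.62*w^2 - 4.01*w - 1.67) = -5.2266*w^5 - 10.6981*w^4 - 19.0019*w^3 + 10.5516*w^2 + 11.6509*w + 6.3961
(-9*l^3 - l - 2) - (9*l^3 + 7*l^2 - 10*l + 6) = -18*l^3 - 7*l^2 + 9*l - 8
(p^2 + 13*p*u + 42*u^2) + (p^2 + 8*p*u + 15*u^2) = 2*p^2 + 21*p*u + 57*u^2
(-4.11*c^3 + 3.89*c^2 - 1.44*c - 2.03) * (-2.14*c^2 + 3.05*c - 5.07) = 8.7954*c^5 - 20.8601*c^4 + 35.7838*c^3 - 19.7701*c^2 + 1.1093*c + 10.2921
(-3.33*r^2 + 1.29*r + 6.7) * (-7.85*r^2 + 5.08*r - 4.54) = 26.1405*r^4 - 27.0429*r^3 - 30.9236*r^2 + 28.1794*r - 30.418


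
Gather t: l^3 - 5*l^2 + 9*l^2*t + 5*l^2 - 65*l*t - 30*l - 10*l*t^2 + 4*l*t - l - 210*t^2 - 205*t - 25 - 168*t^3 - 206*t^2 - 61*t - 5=l^3 - 31*l - 168*t^3 + t^2*(-10*l - 416) + t*(9*l^2 - 61*l - 266) - 30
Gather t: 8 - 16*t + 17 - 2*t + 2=27 - 18*t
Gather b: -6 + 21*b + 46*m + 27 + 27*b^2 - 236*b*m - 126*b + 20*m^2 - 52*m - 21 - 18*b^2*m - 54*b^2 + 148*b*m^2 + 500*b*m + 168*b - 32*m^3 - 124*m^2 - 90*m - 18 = b^2*(-18*m - 27) + b*(148*m^2 + 264*m + 63) - 32*m^3 - 104*m^2 - 96*m - 18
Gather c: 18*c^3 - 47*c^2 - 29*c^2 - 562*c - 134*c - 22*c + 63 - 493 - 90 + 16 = 18*c^3 - 76*c^2 - 718*c - 504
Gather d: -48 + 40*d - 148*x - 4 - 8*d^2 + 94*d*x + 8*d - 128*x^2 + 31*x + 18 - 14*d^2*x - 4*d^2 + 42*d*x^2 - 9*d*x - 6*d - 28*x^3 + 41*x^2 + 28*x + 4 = d^2*(-14*x - 12) + d*(42*x^2 + 85*x + 42) - 28*x^3 - 87*x^2 - 89*x - 30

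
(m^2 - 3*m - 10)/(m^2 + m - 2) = (m - 5)/(m - 1)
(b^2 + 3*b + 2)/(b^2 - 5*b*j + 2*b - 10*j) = (b + 1)/(b - 5*j)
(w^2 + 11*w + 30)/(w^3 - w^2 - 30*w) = (w + 6)/(w*(w - 6))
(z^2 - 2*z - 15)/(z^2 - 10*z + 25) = (z + 3)/(z - 5)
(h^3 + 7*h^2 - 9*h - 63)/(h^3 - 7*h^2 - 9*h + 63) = (h + 7)/(h - 7)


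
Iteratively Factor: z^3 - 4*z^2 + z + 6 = (z - 3)*(z^2 - z - 2) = (z - 3)*(z + 1)*(z - 2)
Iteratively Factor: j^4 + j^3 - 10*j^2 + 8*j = (j - 2)*(j^3 + 3*j^2 - 4*j) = j*(j - 2)*(j^2 + 3*j - 4) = j*(j - 2)*(j - 1)*(j + 4)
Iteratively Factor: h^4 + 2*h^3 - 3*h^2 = (h - 1)*(h^3 + 3*h^2) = (h - 1)*(h + 3)*(h^2) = h*(h - 1)*(h + 3)*(h)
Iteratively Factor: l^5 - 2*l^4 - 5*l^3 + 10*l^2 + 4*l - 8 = (l - 2)*(l^4 - 5*l^2 + 4) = (l - 2)*(l + 2)*(l^3 - 2*l^2 - l + 2) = (l - 2)*(l - 1)*(l + 2)*(l^2 - l - 2) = (l - 2)*(l - 1)*(l + 1)*(l + 2)*(l - 2)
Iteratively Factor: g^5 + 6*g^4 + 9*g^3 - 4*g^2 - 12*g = (g)*(g^4 + 6*g^3 + 9*g^2 - 4*g - 12) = g*(g + 2)*(g^3 + 4*g^2 + g - 6) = g*(g - 1)*(g + 2)*(g^2 + 5*g + 6) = g*(g - 1)*(g + 2)*(g + 3)*(g + 2)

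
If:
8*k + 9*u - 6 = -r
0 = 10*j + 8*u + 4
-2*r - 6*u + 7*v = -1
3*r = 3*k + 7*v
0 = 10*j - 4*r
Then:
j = -2/215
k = 56/43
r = -1/43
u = -21/43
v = -171/301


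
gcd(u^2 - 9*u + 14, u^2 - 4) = u - 2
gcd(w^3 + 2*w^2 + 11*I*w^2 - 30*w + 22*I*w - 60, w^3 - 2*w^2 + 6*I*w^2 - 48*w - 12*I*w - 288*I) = w + 6*I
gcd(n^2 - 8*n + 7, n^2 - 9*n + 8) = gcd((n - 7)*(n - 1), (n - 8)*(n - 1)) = n - 1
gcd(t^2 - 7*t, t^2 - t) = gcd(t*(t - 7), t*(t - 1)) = t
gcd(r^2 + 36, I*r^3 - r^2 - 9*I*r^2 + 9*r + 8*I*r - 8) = 1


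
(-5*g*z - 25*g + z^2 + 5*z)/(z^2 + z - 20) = (-5*g + z)/(z - 4)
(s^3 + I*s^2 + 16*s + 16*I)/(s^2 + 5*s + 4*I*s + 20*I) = (s^2 - 3*I*s + 4)/(s + 5)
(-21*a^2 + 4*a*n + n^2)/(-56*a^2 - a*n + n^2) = (3*a - n)/(8*a - n)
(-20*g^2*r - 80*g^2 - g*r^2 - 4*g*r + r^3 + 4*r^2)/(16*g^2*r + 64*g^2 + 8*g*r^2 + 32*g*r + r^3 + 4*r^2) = (-5*g + r)/(4*g + r)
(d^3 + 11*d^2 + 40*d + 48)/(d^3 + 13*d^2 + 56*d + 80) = (d + 3)/(d + 5)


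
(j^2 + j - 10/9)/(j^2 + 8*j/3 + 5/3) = (j - 2/3)/(j + 1)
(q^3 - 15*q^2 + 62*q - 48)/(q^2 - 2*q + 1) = (q^2 - 14*q + 48)/(q - 1)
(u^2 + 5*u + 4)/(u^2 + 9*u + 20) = (u + 1)/(u + 5)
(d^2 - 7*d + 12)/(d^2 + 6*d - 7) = (d^2 - 7*d + 12)/(d^2 + 6*d - 7)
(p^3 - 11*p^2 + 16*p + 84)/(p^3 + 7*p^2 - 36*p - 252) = (p^2 - 5*p - 14)/(p^2 + 13*p + 42)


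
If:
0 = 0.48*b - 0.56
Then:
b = 1.17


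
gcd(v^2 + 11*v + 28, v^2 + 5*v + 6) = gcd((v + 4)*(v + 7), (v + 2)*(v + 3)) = 1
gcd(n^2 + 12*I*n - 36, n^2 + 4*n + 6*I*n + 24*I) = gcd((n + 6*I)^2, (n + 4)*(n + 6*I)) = n + 6*I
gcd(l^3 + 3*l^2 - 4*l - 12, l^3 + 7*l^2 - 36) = l^2 + l - 6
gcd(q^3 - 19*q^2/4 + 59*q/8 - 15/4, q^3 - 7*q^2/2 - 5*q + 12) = q - 3/2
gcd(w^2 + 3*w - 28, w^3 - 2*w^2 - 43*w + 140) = w^2 + 3*w - 28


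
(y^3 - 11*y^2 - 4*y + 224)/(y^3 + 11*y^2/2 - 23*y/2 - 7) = 2*(y^3 - 11*y^2 - 4*y + 224)/(2*y^3 + 11*y^2 - 23*y - 14)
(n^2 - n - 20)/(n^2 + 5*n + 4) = (n - 5)/(n + 1)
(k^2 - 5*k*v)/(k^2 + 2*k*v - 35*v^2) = k/(k + 7*v)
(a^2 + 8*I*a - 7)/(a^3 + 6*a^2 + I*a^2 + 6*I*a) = (a + 7*I)/(a*(a + 6))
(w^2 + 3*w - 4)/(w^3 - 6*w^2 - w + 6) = (w + 4)/(w^2 - 5*w - 6)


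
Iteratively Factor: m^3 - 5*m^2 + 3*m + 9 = (m + 1)*(m^2 - 6*m + 9) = (m - 3)*(m + 1)*(m - 3)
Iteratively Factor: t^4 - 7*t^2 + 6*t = (t - 1)*(t^3 + t^2 - 6*t) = t*(t - 1)*(t^2 + t - 6) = t*(t - 2)*(t - 1)*(t + 3)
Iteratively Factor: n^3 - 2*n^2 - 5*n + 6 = (n - 3)*(n^2 + n - 2) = (n - 3)*(n - 1)*(n + 2)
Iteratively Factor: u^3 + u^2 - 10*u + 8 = (u - 1)*(u^2 + 2*u - 8) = (u - 1)*(u + 4)*(u - 2)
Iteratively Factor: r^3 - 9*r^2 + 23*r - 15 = (r - 5)*(r^2 - 4*r + 3) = (r - 5)*(r - 1)*(r - 3)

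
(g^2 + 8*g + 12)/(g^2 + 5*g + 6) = (g + 6)/(g + 3)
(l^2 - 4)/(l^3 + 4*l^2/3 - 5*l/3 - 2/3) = 3*(l - 2)/(3*l^2 - 2*l - 1)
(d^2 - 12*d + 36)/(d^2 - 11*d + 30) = (d - 6)/(d - 5)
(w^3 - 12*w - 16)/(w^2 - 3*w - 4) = (w^2 + 4*w + 4)/(w + 1)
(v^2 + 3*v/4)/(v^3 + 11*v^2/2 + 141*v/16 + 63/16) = 4*v/(4*v^2 + 19*v + 21)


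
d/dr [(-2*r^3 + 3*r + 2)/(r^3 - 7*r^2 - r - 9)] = (14*r^4 - 2*r^3 + 69*r^2 + 28*r - 25)/(r^6 - 14*r^5 + 47*r^4 - 4*r^3 + 127*r^2 + 18*r + 81)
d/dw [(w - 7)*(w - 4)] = 2*w - 11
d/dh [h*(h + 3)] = 2*h + 3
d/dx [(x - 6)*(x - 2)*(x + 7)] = 3*x^2 - 2*x - 44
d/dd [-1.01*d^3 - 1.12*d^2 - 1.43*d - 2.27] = -3.03*d^2 - 2.24*d - 1.43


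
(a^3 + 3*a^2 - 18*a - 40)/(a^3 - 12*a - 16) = (a + 5)/(a + 2)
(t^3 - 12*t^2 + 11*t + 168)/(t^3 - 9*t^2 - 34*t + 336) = (t + 3)/(t + 6)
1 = 1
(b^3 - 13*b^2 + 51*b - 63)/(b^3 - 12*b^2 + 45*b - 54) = (b - 7)/(b - 6)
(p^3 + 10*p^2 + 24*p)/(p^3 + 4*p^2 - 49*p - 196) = p*(p + 6)/(p^2 - 49)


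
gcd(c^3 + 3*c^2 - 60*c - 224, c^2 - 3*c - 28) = c + 4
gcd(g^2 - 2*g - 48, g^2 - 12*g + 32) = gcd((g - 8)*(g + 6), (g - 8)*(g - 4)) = g - 8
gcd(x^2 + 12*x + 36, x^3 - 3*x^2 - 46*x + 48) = x + 6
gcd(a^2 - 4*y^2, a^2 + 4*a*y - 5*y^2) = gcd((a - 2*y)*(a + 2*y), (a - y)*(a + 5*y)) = 1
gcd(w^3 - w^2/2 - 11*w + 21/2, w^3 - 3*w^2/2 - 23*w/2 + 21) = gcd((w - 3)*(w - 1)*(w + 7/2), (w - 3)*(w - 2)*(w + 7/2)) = w^2 + w/2 - 21/2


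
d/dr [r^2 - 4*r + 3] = 2*r - 4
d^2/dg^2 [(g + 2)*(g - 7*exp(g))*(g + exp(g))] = -6*g^2*exp(g) - 28*g*exp(2*g) - 36*g*exp(g) + 6*g - 84*exp(2*g) - 36*exp(g) + 4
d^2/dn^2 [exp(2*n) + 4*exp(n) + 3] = 4*(exp(n) + 1)*exp(n)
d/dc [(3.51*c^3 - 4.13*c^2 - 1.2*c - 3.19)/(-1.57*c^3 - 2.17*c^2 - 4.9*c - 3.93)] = (-14.1008*c^4 - 38.166*c^3 - 38.7748*c^2 + 18.6172*c - 10.915)/(2.4649*c^6 + 6.8138*c^5 + 20.0949*c^4 + 33.6062*c^3 + 41.0662*c^2 + 38.514*c + 15.4449)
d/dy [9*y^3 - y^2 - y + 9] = 27*y^2 - 2*y - 1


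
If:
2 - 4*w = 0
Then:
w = 1/2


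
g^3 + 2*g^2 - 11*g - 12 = (g - 3)*(g + 1)*(g + 4)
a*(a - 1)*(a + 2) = a^3 + a^2 - 2*a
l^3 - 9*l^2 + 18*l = l*(l - 6)*(l - 3)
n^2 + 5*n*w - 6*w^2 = (n - w)*(n + 6*w)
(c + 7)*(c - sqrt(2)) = c^2 - sqrt(2)*c + 7*c - 7*sqrt(2)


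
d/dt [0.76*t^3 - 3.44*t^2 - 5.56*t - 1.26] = 2.28*t^2 - 6.88*t - 5.56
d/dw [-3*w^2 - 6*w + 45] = -6*w - 6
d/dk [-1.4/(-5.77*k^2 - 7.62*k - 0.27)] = (-16.156*k - 10.668)/(5.77*k^2 + 7.62*k + 0.27)^2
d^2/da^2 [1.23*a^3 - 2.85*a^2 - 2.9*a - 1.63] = 7.38*a - 5.7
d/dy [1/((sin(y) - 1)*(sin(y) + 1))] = -2*sin(y)/cos(y)^3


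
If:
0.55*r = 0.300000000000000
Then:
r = 0.55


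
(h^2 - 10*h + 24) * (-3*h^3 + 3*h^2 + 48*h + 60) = -3*h^5 + 33*h^4 - 54*h^3 - 348*h^2 + 552*h + 1440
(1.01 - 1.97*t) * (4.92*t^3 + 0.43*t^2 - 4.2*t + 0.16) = -9.6924*t^4 + 4.1221*t^3 + 8.7083*t^2 - 4.5572*t + 0.1616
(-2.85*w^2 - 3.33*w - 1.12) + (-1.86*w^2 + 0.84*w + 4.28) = -4.71*w^2 - 2.49*w + 3.16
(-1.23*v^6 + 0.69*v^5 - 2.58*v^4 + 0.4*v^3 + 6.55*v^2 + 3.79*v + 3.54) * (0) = 0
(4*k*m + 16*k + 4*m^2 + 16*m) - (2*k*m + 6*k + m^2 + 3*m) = 2*k*m + 10*k + 3*m^2 + 13*m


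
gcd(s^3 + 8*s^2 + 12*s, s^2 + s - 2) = s + 2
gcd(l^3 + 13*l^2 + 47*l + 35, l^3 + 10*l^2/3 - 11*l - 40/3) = l^2 + 6*l + 5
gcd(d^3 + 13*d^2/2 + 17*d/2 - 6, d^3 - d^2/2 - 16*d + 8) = d^2 + 7*d/2 - 2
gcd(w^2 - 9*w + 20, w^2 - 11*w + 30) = w - 5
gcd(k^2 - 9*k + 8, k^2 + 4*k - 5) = k - 1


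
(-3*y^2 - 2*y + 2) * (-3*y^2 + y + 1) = 9*y^4 + 3*y^3 - 11*y^2 + 2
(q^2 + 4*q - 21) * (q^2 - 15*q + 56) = q^4 - 11*q^3 - 25*q^2 + 539*q - 1176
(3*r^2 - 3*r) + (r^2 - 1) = 4*r^2 - 3*r - 1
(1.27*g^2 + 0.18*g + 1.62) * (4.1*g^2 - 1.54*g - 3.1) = 5.207*g^4 - 1.2178*g^3 + 2.4278*g^2 - 3.0528*g - 5.022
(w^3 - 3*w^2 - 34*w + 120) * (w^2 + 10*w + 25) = w^5 + 7*w^4 - 39*w^3 - 295*w^2 + 350*w + 3000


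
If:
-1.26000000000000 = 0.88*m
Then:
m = -1.43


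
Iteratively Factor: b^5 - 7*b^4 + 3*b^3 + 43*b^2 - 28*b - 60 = (b - 2)*(b^4 - 5*b^3 - 7*b^2 + 29*b + 30) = (b - 2)*(b + 1)*(b^3 - 6*b^2 - b + 30) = (b - 3)*(b - 2)*(b + 1)*(b^2 - 3*b - 10) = (b - 3)*(b - 2)*(b + 1)*(b + 2)*(b - 5)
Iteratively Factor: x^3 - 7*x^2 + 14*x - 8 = (x - 4)*(x^2 - 3*x + 2) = (x - 4)*(x - 1)*(x - 2)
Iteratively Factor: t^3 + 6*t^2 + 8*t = (t + 2)*(t^2 + 4*t) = t*(t + 2)*(t + 4)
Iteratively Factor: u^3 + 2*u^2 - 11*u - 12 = (u - 3)*(u^2 + 5*u + 4) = (u - 3)*(u + 1)*(u + 4)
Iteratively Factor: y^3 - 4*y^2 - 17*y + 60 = (y + 4)*(y^2 - 8*y + 15) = (y - 5)*(y + 4)*(y - 3)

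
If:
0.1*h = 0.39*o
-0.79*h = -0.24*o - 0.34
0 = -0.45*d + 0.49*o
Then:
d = 0.13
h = 0.47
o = 0.12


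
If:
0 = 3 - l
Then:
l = 3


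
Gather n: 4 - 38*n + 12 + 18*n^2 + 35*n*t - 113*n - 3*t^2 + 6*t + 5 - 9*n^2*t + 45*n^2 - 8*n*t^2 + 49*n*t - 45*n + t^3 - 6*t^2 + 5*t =n^2*(63 - 9*t) + n*(-8*t^2 + 84*t - 196) + t^3 - 9*t^2 + 11*t + 21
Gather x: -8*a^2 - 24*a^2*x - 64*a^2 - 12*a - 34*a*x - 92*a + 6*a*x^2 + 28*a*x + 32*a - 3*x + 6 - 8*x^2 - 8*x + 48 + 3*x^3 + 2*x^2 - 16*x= -72*a^2 - 72*a + 3*x^3 + x^2*(6*a - 6) + x*(-24*a^2 - 6*a - 27) + 54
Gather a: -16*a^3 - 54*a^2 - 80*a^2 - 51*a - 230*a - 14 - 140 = -16*a^3 - 134*a^2 - 281*a - 154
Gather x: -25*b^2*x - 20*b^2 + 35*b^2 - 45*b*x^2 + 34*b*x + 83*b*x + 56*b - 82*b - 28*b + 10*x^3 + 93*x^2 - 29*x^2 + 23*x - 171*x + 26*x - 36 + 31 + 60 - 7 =15*b^2 - 54*b + 10*x^3 + x^2*(64 - 45*b) + x*(-25*b^2 + 117*b - 122) + 48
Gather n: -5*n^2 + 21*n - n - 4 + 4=-5*n^2 + 20*n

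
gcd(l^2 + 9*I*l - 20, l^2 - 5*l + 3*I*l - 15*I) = 1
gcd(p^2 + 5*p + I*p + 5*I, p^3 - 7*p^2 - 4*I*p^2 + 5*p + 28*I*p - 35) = p + I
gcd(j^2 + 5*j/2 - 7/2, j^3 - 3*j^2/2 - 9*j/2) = 1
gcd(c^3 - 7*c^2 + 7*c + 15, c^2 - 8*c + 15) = c^2 - 8*c + 15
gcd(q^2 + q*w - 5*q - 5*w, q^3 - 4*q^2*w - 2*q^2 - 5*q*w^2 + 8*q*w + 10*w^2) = q + w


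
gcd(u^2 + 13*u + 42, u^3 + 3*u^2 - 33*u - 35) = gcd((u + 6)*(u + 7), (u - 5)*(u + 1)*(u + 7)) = u + 7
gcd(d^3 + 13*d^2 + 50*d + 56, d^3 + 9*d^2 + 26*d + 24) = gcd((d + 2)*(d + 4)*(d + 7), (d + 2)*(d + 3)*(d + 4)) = d^2 + 6*d + 8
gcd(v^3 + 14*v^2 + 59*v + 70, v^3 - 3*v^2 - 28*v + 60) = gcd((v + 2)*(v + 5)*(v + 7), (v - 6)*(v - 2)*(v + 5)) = v + 5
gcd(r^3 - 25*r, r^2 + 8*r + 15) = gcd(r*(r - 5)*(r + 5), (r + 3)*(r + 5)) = r + 5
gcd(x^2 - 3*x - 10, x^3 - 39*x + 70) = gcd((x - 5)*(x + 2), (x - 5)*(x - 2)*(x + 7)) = x - 5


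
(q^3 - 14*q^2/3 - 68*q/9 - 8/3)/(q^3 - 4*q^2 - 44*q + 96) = (9*q^3 - 42*q^2 - 68*q - 24)/(9*(q^3 - 4*q^2 - 44*q + 96))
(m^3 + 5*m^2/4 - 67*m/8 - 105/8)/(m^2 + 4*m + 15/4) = (4*m^2 - 5*m - 21)/(2*(2*m + 3))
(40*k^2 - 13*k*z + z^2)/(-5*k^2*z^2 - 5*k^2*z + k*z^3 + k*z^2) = (-8*k + z)/(k*z*(z + 1))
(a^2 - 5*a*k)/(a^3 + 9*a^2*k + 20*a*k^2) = (a - 5*k)/(a^2 + 9*a*k + 20*k^2)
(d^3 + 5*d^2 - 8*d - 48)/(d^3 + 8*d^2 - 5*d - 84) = (d + 4)/(d + 7)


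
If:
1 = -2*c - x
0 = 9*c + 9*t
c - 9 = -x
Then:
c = -10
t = 10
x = 19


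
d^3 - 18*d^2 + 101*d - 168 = (d - 8)*(d - 7)*(d - 3)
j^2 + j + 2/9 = (j + 1/3)*(j + 2/3)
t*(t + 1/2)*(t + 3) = t^3 + 7*t^2/2 + 3*t/2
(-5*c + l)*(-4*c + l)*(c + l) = 20*c^3 + 11*c^2*l - 8*c*l^2 + l^3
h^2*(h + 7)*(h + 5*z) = h^4 + 5*h^3*z + 7*h^3 + 35*h^2*z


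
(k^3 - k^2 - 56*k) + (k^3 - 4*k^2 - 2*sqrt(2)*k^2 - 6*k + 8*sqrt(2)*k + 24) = 2*k^3 - 5*k^2 - 2*sqrt(2)*k^2 - 62*k + 8*sqrt(2)*k + 24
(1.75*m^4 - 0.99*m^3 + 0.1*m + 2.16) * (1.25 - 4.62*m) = -8.085*m^5 + 6.7613*m^4 - 1.2375*m^3 - 0.462*m^2 - 9.8542*m + 2.7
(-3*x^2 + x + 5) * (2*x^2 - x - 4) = -6*x^4 + 5*x^3 + 21*x^2 - 9*x - 20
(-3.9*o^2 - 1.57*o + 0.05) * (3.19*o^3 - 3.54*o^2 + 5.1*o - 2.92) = -12.441*o^5 + 8.7977*o^4 - 14.1727*o^3 + 3.204*o^2 + 4.8394*o - 0.146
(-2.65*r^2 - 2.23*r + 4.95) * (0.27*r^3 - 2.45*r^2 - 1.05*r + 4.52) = -0.7155*r^5 + 5.8904*r^4 + 9.5825*r^3 - 21.764*r^2 - 15.2771*r + 22.374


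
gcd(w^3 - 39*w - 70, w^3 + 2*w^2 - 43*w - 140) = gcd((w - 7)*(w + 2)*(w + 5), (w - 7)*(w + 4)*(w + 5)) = w^2 - 2*w - 35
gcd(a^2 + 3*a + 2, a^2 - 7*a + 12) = 1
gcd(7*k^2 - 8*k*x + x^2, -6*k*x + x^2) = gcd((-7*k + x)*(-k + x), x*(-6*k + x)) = 1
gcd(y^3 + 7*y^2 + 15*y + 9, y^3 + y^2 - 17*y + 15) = 1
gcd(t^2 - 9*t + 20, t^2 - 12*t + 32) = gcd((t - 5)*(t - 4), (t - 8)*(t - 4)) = t - 4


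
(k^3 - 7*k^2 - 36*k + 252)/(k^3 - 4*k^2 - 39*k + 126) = (k - 6)/(k - 3)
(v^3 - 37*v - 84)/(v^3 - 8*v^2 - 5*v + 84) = (v + 4)/(v - 4)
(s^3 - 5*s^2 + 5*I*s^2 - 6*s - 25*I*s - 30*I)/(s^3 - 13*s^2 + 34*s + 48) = (s + 5*I)/(s - 8)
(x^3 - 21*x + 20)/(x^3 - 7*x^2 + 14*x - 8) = (x + 5)/(x - 2)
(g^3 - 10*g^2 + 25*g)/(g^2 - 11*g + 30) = g*(g - 5)/(g - 6)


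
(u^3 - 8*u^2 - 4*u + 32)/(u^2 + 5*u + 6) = (u^2 - 10*u + 16)/(u + 3)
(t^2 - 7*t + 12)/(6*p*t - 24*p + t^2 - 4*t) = (t - 3)/(6*p + t)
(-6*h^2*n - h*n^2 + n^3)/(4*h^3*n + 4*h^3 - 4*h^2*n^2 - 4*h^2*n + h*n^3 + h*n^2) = n*(-6*h^2 - h*n + n^2)/(h*(4*h^2*n + 4*h^2 - 4*h*n^2 - 4*h*n + n^3 + n^2))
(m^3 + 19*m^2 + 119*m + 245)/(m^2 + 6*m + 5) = (m^2 + 14*m + 49)/(m + 1)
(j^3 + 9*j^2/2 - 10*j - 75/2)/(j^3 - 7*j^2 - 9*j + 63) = (2*j^2 + 15*j + 25)/(2*(j^2 - 4*j - 21))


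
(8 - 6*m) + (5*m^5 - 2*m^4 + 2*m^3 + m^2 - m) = 5*m^5 - 2*m^4 + 2*m^3 + m^2 - 7*m + 8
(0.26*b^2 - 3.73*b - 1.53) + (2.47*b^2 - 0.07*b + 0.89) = 2.73*b^2 - 3.8*b - 0.64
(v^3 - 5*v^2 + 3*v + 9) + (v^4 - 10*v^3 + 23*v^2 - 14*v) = v^4 - 9*v^3 + 18*v^2 - 11*v + 9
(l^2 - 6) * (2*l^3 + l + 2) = 2*l^5 - 11*l^3 + 2*l^2 - 6*l - 12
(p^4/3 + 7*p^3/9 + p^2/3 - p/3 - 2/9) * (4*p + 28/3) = 4*p^5/3 + 56*p^4/9 + 232*p^3/27 + 16*p^2/9 - 4*p - 56/27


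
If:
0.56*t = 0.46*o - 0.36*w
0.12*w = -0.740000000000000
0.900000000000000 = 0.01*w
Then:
No Solution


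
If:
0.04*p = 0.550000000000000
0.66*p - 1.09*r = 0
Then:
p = 13.75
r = 8.33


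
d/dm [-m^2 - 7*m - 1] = -2*m - 7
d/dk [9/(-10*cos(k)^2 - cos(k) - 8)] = -9*(20*cos(k) + 1)*sin(k)/(10*cos(k)^2 + cos(k) + 8)^2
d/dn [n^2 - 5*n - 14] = 2*n - 5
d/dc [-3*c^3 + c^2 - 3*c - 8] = -9*c^2 + 2*c - 3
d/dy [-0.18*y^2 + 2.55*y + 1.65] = 2.55 - 0.36*y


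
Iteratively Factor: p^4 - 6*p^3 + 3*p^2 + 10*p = (p - 5)*(p^3 - p^2 - 2*p) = p*(p - 5)*(p^2 - p - 2) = p*(p - 5)*(p + 1)*(p - 2)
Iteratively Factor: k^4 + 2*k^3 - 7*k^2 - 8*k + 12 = (k + 2)*(k^3 - 7*k + 6) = (k - 1)*(k + 2)*(k^2 + k - 6) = (k - 1)*(k + 2)*(k + 3)*(k - 2)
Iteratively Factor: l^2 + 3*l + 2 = (l + 2)*(l + 1)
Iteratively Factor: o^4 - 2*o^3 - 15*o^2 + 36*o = (o - 3)*(o^3 + o^2 - 12*o) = (o - 3)^2*(o^2 + 4*o) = (o - 3)^2*(o + 4)*(o)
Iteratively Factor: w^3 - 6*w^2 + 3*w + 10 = (w - 5)*(w^2 - w - 2) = (w - 5)*(w + 1)*(w - 2)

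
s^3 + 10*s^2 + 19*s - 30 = (s - 1)*(s + 5)*(s + 6)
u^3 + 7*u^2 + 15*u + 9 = (u + 1)*(u + 3)^2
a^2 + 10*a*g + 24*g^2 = (a + 4*g)*(a + 6*g)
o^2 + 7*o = o*(o + 7)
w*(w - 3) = w^2 - 3*w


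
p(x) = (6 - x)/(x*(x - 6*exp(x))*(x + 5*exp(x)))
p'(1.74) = 0.01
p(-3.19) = -0.28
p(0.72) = -0.06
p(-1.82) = -1.52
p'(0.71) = 0.21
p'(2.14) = 0.00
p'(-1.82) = -3.39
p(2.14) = -0.00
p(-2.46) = -0.57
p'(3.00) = 0.00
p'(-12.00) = 0.00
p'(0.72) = 0.21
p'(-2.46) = -0.66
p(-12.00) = -0.01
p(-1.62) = -2.66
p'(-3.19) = -0.23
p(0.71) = -0.06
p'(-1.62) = -9.50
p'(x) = (6 - x)*(-5*exp(x) - 1)/(x*(x - 6*exp(x))*(x + 5*exp(x))^2) + (6 - x)*(6*exp(x) - 1)/(x*(x - 6*exp(x))^2*(x + 5*exp(x))) - 1/(x*(x - 6*exp(x))*(x + 5*exp(x))) - (6 - x)/(x^2*(x - 6*exp(x))*(x + 5*exp(x)))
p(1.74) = -0.00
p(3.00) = 0.00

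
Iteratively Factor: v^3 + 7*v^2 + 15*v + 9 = (v + 3)*(v^2 + 4*v + 3) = (v + 1)*(v + 3)*(v + 3)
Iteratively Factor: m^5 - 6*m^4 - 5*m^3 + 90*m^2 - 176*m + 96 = (m - 3)*(m^4 - 3*m^3 - 14*m^2 + 48*m - 32) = (m - 3)*(m - 1)*(m^3 - 2*m^2 - 16*m + 32) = (m - 3)*(m - 2)*(m - 1)*(m^2 - 16) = (m - 3)*(m - 2)*(m - 1)*(m + 4)*(m - 4)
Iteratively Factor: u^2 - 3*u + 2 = (u - 2)*(u - 1)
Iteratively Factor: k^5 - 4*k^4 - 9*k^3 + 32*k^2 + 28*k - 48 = (k - 1)*(k^4 - 3*k^3 - 12*k^2 + 20*k + 48) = (k - 1)*(k + 2)*(k^3 - 5*k^2 - 2*k + 24) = (k - 3)*(k - 1)*(k + 2)*(k^2 - 2*k - 8) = (k - 4)*(k - 3)*(k - 1)*(k + 2)*(k + 2)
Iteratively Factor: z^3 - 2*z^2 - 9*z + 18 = (z - 3)*(z^2 + z - 6) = (z - 3)*(z - 2)*(z + 3)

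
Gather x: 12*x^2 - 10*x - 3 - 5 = 12*x^2 - 10*x - 8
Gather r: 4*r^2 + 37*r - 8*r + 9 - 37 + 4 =4*r^2 + 29*r - 24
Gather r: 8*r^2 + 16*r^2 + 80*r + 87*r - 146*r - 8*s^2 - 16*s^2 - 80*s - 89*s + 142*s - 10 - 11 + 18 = 24*r^2 + 21*r - 24*s^2 - 27*s - 3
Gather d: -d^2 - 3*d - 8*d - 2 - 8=-d^2 - 11*d - 10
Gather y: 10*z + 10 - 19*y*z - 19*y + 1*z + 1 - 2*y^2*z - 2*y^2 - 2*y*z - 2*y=y^2*(-2*z - 2) + y*(-21*z - 21) + 11*z + 11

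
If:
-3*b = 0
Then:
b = 0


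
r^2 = r^2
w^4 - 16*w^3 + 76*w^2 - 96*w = w*(w - 8)*(w - 6)*(w - 2)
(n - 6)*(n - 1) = n^2 - 7*n + 6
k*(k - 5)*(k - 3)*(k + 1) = k^4 - 7*k^3 + 7*k^2 + 15*k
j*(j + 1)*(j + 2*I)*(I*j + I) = I*j^4 - 2*j^3 + 2*I*j^3 - 4*j^2 + I*j^2 - 2*j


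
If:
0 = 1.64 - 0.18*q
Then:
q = 9.11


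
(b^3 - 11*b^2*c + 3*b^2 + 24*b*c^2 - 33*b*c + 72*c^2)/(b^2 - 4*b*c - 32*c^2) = (b^2 - 3*b*c + 3*b - 9*c)/(b + 4*c)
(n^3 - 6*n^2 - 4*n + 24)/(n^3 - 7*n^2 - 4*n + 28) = (n - 6)/(n - 7)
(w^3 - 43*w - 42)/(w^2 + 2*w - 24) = (w^2 - 6*w - 7)/(w - 4)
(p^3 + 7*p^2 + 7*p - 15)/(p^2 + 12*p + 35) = (p^2 + 2*p - 3)/(p + 7)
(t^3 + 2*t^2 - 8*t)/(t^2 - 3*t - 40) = t*(-t^2 - 2*t + 8)/(-t^2 + 3*t + 40)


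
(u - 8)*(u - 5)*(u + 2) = u^3 - 11*u^2 + 14*u + 80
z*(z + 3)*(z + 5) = z^3 + 8*z^2 + 15*z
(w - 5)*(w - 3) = w^2 - 8*w + 15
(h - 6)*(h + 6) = h^2 - 36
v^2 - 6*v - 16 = (v - 8)*(v + 2)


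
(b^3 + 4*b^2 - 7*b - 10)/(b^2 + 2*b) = (b^3 + 4*b^2 - 7*b - 10)/(b*(b + 2))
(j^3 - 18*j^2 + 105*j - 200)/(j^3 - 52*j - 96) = (j^2 - 10*j + 25)/(j^2 + 8*j + 12)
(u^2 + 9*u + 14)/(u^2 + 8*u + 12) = (u + 7)/(u + 6)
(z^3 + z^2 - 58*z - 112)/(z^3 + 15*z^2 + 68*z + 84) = (z - 8)/(z + 6)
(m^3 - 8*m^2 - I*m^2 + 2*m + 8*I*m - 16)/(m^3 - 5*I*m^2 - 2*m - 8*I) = (m - 8)/(m - 4*I)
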